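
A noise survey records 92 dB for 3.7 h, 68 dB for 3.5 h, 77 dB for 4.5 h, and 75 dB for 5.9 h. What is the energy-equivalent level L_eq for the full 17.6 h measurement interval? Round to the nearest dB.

86 dB

Weight each interval's intensity by its duration and average over T = 17.6 h:
Σ tᵢ·10^(Lᵢ/10) = 3.7·10^(92/10) + 3.5·10^(68/10) + 4.5·10^(77/10) + 5.9·10^(75/10) = 6.298e+09.
L_eq = 10·log₁₀(6.298e+09/17.6) = 85.54 dB.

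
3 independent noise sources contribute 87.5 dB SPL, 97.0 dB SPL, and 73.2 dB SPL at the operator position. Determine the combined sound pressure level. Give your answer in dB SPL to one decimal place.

Incoherent sources combine by intensity addition: L_total = 10·log₁₀(Σ 10^(L_i/10)).
Σ 10^(L/10) = 10^(87.5/10) + 10^(97.0/10) + 10^(73.2/10) = 5.595e+09.
L_total = 10·log₁₀(5.595e+09) = 97.48 dB SPL.

97.5 dB SPL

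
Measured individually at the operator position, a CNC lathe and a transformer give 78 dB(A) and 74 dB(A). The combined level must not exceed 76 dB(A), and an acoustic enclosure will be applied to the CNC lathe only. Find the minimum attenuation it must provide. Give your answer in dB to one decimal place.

Fixed contribution from the other source: Σ 10^(L/10) = 10^(74/10) = 2.512e+07 (74.00 dB(A)).
The limit corresponds to 10^(76/10) = 3.981e+07; subtracting the fixed part leaves 1.469e+07 for the CNC lathe, i.e. 71.67 dB(A).
So the CNC lathe must be reduced from 78 to 71.67 dB(A): IL = 6.33 dB.

6.3 dB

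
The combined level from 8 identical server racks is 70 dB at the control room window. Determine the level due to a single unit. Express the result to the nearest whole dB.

For N identical incoherent sources L_total = L₁ + 10·log₁₀ N, so L₁ = 70 − 10·log₁₀(8) = 70 − 9.031.

61 dB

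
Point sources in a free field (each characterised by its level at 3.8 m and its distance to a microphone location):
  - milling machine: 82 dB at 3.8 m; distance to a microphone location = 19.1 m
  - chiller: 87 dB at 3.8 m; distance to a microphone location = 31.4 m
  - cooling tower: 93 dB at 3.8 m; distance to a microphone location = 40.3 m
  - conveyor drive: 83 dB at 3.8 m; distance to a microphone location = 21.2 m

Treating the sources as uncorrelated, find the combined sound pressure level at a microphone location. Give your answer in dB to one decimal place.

75.8 dB

First find each source's level at the receiver (point-source: −20·log₁₀(r/r_ref)), then combine on an intensity basis.
milling machine: 82 − 20·log₁₀(19.1/3.8) = 82 − 14.02 = 67.98 dB.
chiller: 87 − 20·log₁₀(31.4/3.8) = 87 − 18.34 = 68.66 dB.
cooling tower: 93 − 20·log₁₀(40.3/3.8) = 93 − 20.51 = 72.49 dB.
conveyor drive: 83 − 20·log₁₀(21.2/3.8) = 83 − 14.93 = 68.07 dB.
Σ 10^(L/10) = 3.776e+07 → L_total = 10·log₁₀(3.776e+07) = 75.77 dB.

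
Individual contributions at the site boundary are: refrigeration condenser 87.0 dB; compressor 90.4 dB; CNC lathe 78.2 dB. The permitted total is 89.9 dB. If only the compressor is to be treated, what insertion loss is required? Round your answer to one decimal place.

Fixed contribution from the other sources: Σ 10^(L/10) = 10^(87.0/10) + 10^(78.2/10) = 5.673e+08 (87.54 dB).
The limit corresponds to 10^(89.9/10) = 9.772e+08; subtracting the fixed part leaves 4.100e+08 for the compressor, i.e. 86.13 dB.
So the compressor must be reduced from 90.4 to 86.13 dB: IL = 4.27 dB.

4.3 dB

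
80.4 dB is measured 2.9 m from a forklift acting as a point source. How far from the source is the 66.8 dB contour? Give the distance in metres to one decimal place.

13.9 m

For a point source L₁ − L₂ = 20·log₁₀(r₂/r₁), so r₂ = r₁·10^((L₁−L₂)/20).
r₂ = 2.9·10^((80.4−66.8)/20) = 2.9·10^(13.6/20) = 13.88 m.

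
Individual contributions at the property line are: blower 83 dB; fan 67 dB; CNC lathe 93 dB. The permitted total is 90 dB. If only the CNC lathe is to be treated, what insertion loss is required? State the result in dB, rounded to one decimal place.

4.0 dB

Everything except the CNC lathe sums to 10^(83/10) + 10^(67/10) = 2.045e+08 in linear terms, 83.11 dB.
The limit corresponds to 10^(90/10) = 1.000e+09; subtracting the fixed part leaves 7.955e+08 for the CNC lathe, i.e. 89.01 dB.
So the CNC lathe must be reduced from 93 to 89.01 dB: IL = 3.99 dB.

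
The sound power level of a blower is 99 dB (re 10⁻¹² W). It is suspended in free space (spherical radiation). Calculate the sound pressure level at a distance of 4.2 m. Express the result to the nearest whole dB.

76 dB

L_p = L_w − 10·log₁₀(4π·r²) with r = 4.2 m.
4π·r² = 221.7 m², 10·log₁₀ of that is 23.457 dB.
L_p = 99 − 23.457 = 75.54 dB.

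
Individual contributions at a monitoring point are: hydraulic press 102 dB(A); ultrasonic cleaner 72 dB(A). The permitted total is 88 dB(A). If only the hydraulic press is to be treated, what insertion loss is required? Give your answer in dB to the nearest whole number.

Everything except the hydraulic press sums to 10^(72/10) = 1.585e+07 in linear terms, 72.00 dB(A).
The limit corresponds to 10^(88/10) = 6.310e+08; subtracting the fixed part leaves 6.151e+08 for the hydraulic press, i.e. 87.89 dB(A).
So the hydraulic press must be reduced from 102 to 87.89 dB(A): IL = 14.11 dB.

14 dB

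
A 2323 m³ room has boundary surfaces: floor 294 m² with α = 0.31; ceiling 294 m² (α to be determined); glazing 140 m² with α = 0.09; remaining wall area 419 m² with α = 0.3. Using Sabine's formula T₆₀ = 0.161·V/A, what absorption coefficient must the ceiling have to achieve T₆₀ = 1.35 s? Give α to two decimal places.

Required total absorption A = 0.161·2323/1.35 = 277.04 m².
Absorption from the other surfaces = 294·0.31 + 140·0.09 + 419·0.3 = 229.44 m², so the ceiling must supply 47.60 m² over 294 m².
α = 47.60/294 = 0.162.

0.16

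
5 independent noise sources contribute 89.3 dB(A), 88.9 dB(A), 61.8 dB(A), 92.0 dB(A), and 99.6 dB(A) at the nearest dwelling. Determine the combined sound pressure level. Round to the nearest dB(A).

For uncorrelated sources the intensities add, so convert each level to linear form, sum, and take 10·log₁₀ of the total.
Σ 10^(L/10) = 10^(89.3/10) + 10^(88.9/10) + 10^(61.8/10) + 10^(92.0/10) + 10^(99.6/10) = 1.233e+10.
L_total = 10·log₁₀(1.233e+10) = 100.91 dB(A).

101 dB(A)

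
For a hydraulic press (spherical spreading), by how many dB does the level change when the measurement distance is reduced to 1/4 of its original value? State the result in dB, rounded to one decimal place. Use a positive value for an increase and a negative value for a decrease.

A point source loses 6 dB per doubling of distance; generally ΔL = −20·log₁₀(r₂/r₁).
ΔL = −20·log₁₀(0.25) = +12.04 dB.

+12.0 dB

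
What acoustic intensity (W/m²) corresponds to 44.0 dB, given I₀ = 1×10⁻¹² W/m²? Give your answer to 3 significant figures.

2.51e-08 W/m²

L = 10·log₁₀(I/I₀) ⇒ I = I₀·10^(L/10) = 10⁻¹² × 10^4.40.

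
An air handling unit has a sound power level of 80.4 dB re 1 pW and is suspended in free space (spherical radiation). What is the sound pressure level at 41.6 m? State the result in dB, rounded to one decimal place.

37.0 dB

L_p = L_w − 10·log₁₀(4π·r²) with r = 41.6 m.
4π·r² = 2.175e+04 m², 10·log₁₀ of that is 43.374 dB.
L_p = 80.4 − 43.374 = 37.03 dB.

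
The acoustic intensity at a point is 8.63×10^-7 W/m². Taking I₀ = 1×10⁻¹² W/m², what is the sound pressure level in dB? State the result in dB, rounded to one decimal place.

I/I₀ = 8.63×10^-7/10⁻¹² = 8.63×10^5, and L = 10·log₁₀(I/I₀).
L = 10·(0.9360 + 5) = 59.36 dB.

59.4 dB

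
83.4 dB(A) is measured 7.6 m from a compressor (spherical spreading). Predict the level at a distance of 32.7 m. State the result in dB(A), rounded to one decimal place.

Point-source attenuation: ΔL = 20·log₁₀(r₂/r₁) = 20·log₁₀(32.7/7.6) = 12.675 dB.
L₂ = 83.4 − 20·log₁₀(32.7/7.6) = 83.4 − 12.675 = 70.73 dB(A).

70.7 dB(A)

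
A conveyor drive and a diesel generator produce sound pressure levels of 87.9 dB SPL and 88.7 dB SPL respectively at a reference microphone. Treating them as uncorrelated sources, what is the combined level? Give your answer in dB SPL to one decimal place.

91.3 dB SPL

Incoherent sources combine by intensity addition: L_total = 10·log₁₀(Σ 10^(L_i/10)).
Σ 10^(L/10) = 10^(87.9/10) + 10^(88.7/10) = 1.358e+09.
L_total = 10·log₁₀(1.358e+09) = 91.33 dB SPL.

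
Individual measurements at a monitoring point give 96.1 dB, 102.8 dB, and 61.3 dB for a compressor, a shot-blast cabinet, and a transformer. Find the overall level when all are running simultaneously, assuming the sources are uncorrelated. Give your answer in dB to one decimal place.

Incoherent sources combine by intensity addition: L_total = 10·log₁₀(Σ 10^(L_i/10)).
Σ 10^(L/10) = 10^(96.1/10) + 10^(102.8/10) + 10^(61.3/10) = 2.313e+10.
L_total = 10·log₁₀(2.313e+10) = 103.64 dB.

103.6 dB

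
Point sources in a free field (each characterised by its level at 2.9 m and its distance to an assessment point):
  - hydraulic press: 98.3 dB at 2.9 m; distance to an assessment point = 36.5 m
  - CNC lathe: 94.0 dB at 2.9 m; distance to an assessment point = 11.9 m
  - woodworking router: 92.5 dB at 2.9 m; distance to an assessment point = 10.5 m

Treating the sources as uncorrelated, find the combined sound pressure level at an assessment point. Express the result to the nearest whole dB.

Apply inverse-square spreading to bring every level to the receiver, then sum 10^(L/10).
hydraulic press: 98.3 − 20·log₁₀(36.5/2.9) = 98.3 − 22.00 = 76.30 dB.
CNC lathe: 94.0 − 20·log₁₀(11.9/2.9) = 94.0 − 12.26 = 81.74 dB.
woodworking router: 92.5 − 20·log₁₀(10.5/2.9) = 92.5 − 11.18 = 81.32 dB.
Σ 10^(L/10) = 3.275e+08 → L_total = 10·log₁₀(3.275e+08) = 85.15 dB.

85 dB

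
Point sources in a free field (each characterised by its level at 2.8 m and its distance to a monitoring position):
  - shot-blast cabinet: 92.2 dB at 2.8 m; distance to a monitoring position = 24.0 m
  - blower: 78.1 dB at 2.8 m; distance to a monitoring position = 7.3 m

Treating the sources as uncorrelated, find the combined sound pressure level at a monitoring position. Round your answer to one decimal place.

75.1 dB

First find each source's level at the receiver (point-source: −20·log₁₀(r/r_ref)), then combine on an intensity basis.
shot-blast cabinet: 92.2 − 20·log₁₀(24.0/2.8) = 92.2 − 18.66 = 73.54 dB.
blower: 78.1 − 20·log₁₀(7.3/2.8) = 78.1 − 8.32 = 69.78 dB.
Σ 10^(L/10) = 3.209e+07 → L_total = 10·log₁₀(3.209e+07) = 75.06 dB.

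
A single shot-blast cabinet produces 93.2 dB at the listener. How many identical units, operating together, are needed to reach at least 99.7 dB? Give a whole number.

5

N identical sources give L₁ + 10·log₁₀ N, so require 10·log₁₀ N ≥ 99.7 − 93.2 = 6.5 dB.
N ≥ 10^(6.5/10) = 4.467, so N = 5.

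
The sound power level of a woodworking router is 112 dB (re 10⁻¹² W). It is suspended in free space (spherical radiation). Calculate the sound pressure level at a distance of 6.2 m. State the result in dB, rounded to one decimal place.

85.2 dB

Free-field spherical radiation: L_p = L_w − 10·log₁₀(4π·r²), r = 6.2 m.
4π·r² = 483.1 m², 10·log₁₀ of that is 26.840 dB.
L_p = 112 − 26.840 = 85.16 dB.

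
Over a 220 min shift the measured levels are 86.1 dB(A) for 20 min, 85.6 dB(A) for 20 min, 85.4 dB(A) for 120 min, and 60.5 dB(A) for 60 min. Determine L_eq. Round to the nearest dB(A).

84 dB(A)

Weight each interval's intensity by its duration and average over T = 220 min:
Σ tᵢ·10^(Lᵢ/10) = 20·10^(86.1/10) + 20·10^(85.6/10) + 120·10^(85.4/10) + 60·10^(60.5/10) = 5.708e+10.
L_eq = 10·log₁₀(5.708e+10/220) = 84.14 dB(A).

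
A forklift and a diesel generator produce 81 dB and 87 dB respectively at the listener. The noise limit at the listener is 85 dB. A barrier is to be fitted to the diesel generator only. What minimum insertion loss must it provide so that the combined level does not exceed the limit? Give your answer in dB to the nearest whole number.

Fixed contribution from the other source: Σ 10^(L/10) = 10^(81/10) = 1.259e+08 (81.00 dB).
To meet 85 dB overall, the treated diesel generator may contribute at most 10^(85/10) − 1.259e+08 = 1.903e+08, i.e. 82.80 dB.
So the diesel generator must be reduced from 87 to 82.80 dB: IL = 4.20 dB.

4 dB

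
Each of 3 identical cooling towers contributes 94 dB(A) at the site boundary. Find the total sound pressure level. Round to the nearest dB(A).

99 dB(A)

N identical incoherent sources raise the level by 10·log₁₀ N.
L_total = 94 + 10·log₁₀(3) = 94 + 4.771 = 98.77 dB(A).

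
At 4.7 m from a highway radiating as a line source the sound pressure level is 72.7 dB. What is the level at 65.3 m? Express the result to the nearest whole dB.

Cylindrical spreading from a line source gives a 10·log₁₀(r₂/r₁) drop.
L₂ = 72.7 − 10·log₁₀(65.3/4.7) = 72.7 − 11.428 = 61.27 dB.

61 dB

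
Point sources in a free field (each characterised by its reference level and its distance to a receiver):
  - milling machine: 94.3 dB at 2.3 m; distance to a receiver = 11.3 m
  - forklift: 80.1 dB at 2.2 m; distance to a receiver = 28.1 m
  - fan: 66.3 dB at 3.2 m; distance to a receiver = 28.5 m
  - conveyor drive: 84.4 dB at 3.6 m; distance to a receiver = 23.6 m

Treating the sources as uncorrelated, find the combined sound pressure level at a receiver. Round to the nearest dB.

Apply inverse-square spreading to bring every level to the receiver, then sum 10^(L/10).
milling machine: 94.3 − 20·log₁₀(11.3/2.3) = 94.3 − 13.83 = 80.47 dB.
forklift: 80.1 − 20·log₁₀(28.1/2.2) = 80.1 − 22.13 = 57.97 dB.
fan: 66.3 − 20·log₁₀(28.5/3.2) = 66.3 − 18.99 = 47.31 dB.
conveyor drive: 84.4 − 20·log₁₀(23.6/3.6) = 84.4 − 16.33 = 68.07 dB.
Σ 10^(L/10) = 1.186e+08 → L_total = 10·log₁₀(1.186e+08) = 80.74 dB.

81 dB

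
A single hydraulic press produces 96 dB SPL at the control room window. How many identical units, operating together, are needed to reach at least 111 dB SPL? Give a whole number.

32

The shortfall is 111 − 96 = 15.0 dB, and N units add 10·log₁₀ N, so need 10·log₁₀ N ≥ 15.0.
N ≥ 10^(15.0/10) = 31.623, so N = 32.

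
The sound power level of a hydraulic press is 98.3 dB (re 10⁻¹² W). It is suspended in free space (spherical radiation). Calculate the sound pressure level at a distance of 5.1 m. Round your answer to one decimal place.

Free-field spherical radiation: L_p = L_w − 10·log₁₀(4π·r²), r = 5.1 m.
4π·r² = 326.9 m², 10·log₁₀ of that is 25.144 dB.
L_p = 98.3 − 25.144 = 73.16 dB.

73.2 dB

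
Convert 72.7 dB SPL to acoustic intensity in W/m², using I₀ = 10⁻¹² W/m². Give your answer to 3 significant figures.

I = I₀·10^(L/10) = 10⁻¹² × 10^(72.7/10) = 10^(-4.730).

1.86e-05 W/m²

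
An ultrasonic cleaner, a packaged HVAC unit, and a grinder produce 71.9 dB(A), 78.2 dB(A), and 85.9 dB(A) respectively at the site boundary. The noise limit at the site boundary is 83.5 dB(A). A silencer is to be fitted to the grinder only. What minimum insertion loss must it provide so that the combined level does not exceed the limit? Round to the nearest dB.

Everything except the grinder sums to 10^(71.9/10) + 10^(78.2/10) = 8.156e+07 in linear terms, 79.11 dB(A).
To meet 83.5 dB(A) overall, the treated grinder may contribute at most 10^(83.5/10) − 8.156e+07 = 1.423e+08, i.e. 81.53 dB(A).
Required insertion loss = 85.9 − 81.53 = 4.37 dB.

4 dB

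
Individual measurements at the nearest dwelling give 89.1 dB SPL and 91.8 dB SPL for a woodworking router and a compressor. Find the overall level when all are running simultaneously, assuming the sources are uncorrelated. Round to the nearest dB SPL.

94 dB SPL

Incoherent sources combine by intensity addition: L_total = 10·log₁₀(Σ 10^(L_i/10)).
Σ 10^(L/10) = 10^(89.1/10) + 10^(91.8/10) = 2.326e+09.
L_total = 10·log₁₀(2.326e+09) = 93.67 dB SPL.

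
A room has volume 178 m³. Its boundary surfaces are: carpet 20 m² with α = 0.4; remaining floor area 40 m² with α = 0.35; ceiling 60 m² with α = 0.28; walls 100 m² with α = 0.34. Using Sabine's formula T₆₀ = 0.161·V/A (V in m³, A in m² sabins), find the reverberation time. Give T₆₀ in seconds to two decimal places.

0.39 s

Total absorption A = 20·0.4 + 40·0.35 + 60·0.28 + 100·0.34 = 72.80 m² sabins.
T₆₀ = 0.161·V/A = 0.161·178/72.80 = 0.394 s.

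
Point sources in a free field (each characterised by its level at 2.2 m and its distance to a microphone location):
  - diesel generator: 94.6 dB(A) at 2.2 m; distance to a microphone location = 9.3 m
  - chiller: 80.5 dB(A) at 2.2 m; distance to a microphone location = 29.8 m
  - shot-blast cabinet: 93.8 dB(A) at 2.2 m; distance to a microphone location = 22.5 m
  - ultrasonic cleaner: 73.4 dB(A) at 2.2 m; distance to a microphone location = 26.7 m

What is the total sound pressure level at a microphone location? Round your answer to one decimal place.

Propagate each source to the receiver with L = L_ref − 20·log₁₀(r/r_ref), then add intensities.
diesel generator: 94.6 − 20·log₁₀(9.3/2.2) = 94.6 − 12.52 = 82.08 dB(A).
chiller: 80.5 − 20·log₁₀(29.8/2.2) = 80.5 − 22.64 = 57.86 dB(A).
shot-blast cabinet: 93.8 − 20·log₁₀(22.5/2.2) = 93.8 − 20.20 = 73.60 dB(A).
ultrasonic cleaner: 73.4 − 20·log₁₀(26.7/2.2) = 73.4 − 21.68 = 51.72 dB(A).
Σ 10^(L/10) = 1.851e+08 → L_total = 10·log₁₀(1.851e+08) = 82.67 dB(A).

82.7 dB(A)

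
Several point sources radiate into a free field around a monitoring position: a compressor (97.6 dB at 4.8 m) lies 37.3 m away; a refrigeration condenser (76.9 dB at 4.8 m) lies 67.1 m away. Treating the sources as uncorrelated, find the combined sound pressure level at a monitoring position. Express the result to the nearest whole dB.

80 dB

Apply inverse-square spreading to bring every level to the receiver, then sum 10^(L/10).
compressor: 97.6 − 20·log₁₀(37.3/4.8) = 97.6 − 17.81 = 79.79 dB.
refrigeration condenser: 76.9 − 20·log₁₀(67.1/4.8) = 76.9 − 22.91 = 53.99 dB.
Σ 10^(L/10) = 9.554e+07 → L_total = 10·log₁₀(9.554e+07) = 79.80 dB.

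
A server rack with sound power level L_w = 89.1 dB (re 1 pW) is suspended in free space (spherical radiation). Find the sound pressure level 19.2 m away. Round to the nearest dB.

52 dB

L_p = L_w − 10·log₁₀(4π·r²) with r = 19.2 m.
4π·r² = 4632 m², 10·log₁₀ of that is 36.658 dB.
L_p = 89.1 − 36.658 = 52.44 dB.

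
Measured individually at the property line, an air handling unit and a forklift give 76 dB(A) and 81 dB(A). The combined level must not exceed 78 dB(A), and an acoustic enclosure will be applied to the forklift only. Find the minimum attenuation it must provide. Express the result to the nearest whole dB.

7 dB

Fixed contribution from the other source: Σ 10^(L/10) = 10^(76/10) = 3.981e+07 (76.00 dB(A)).
The limit corresponds to 10^(78/10) = 6.310e+07; subtracting the fixed part leaves 2.329e+07 for the forklift, i.e. 73.67 dB(A).
So the forklift must be reduced from 81 to 73.67 dB(A): IL = 7.33 dB.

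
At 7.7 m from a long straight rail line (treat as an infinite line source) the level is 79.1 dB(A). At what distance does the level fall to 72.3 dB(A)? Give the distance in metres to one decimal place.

The 6.8 dB drop corresponds to a distance ratio of 10^(6.8/10) for a line source.
r₂ = 7.7·10^((79.1−72.3)/10) = 7.7·10^(6.8/10) = 36.85 m.

36.9 m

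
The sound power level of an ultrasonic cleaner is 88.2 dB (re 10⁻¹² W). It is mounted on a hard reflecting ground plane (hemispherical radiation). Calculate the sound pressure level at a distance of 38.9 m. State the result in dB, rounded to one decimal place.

48.4 dB

The power spreads over a hemisphere of area 2π·r², so L_p = L_w − 10·log₁₀(2π·r²).
2π·r² = 9508 m², 10·log₁₀ of that is 39.781 dB.
L_p = 88.2 − 39.781 = 48.42 dB.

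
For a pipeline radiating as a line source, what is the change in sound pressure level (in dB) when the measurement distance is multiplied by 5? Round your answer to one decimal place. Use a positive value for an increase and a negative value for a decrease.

-7.0 dB

A line source loses 3 dB per doubling of distance; generally ΔL = −10·log₁₀(r₂/r₁).
ΔL = −10·log₁₀(5) = -6.99 dB.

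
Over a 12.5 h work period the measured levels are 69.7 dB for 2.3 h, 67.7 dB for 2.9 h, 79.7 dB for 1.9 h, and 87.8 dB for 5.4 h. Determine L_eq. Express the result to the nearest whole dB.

84 dB

L_eq = 10·log₁₀[(1/T)·Σ tᵢ·10^(Lᵢ/10)] with T = 12.5 h.
Σ tᵢ·10^(Lᵢ/10) = 2.3·10^(69.7/10) + 2.9·10^(67.7/10) + 1.9·10^(79.7/10) + 5.4·10^(87.8/10) = 3.470e+09.
L_eq = 10·log₁₀(3.470e+09/12.5) = 84.43 dB.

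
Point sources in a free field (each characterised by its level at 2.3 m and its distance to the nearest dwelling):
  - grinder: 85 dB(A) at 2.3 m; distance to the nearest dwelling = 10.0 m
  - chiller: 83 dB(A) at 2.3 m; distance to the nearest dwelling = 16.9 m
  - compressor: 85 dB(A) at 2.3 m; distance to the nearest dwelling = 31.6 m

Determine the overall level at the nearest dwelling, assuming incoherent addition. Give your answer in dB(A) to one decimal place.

Propagate each source to the receiver with L = L_ref − 20·log₁₀(r/r_ref), then add intensities.
grinder: 85 − 20·log₁₀(10.0/2.3) = 85 − 12.77 = 72.23 dB(A).
chiller: 83 − 20·log₁₀(16.9/2.3) = 83 − 17.32 = 65.68 dB(A).
compressor: 85 − 20·log₁₀(31.6/2.3) = 85 − 22.76 = 62.24 dB(A).
Σ 10^(L/10) = 2.210e+07 → L_total = 10·log₁₀(2.210e+07) = 73.44 dB(A).

73.4 dB(A)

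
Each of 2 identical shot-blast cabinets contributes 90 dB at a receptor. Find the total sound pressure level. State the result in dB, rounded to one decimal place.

93.0 dB

L_total = L₁ + 10·log₁₀ N for N identical incoherent sources.
L_total = 90 + 10·log₁₀(2) = 90 + 3.010 = 93.01 dB.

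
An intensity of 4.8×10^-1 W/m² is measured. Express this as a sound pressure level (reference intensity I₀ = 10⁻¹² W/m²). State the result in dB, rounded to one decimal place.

116.8 dB

L = 10·log₁₀(I/I₀) = 10·log₁₀(4.8×10^-1/10⁻¹²) = 10·log₁₀(4.8×10^11).
L = 10·(0.6812 + 11) = 116.81 dB.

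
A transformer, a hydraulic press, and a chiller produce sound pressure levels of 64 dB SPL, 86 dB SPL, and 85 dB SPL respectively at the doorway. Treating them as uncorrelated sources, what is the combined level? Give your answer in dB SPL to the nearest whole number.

For uncorrelated sources the intensities add, so convert each level to linear form, sum, and take 10·log₁₀ of the total.
Σ 10^(L/10) = 10^(64/10) + 10^(86/10) + 10^(85/10) = 7.168e+08.
L_total = 10·log₁₀(7.168e+08) = 88.55 dB SPL.

89 dB SPL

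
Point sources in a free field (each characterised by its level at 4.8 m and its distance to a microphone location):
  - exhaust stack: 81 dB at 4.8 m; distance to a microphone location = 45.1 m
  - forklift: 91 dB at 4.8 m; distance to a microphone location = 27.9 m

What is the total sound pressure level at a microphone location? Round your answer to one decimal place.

75.9 dB

Propagate each source to the receiver with L = L_ref − 20·log₁₀(r/r_ref), then add intensities.
exhaust stack: 81 − 20·log₁₀(45.1/4.8) = 81 − 19.46 = 61.54 dB.
forklift: 91 − 20·log₁₀(27.9/4.8) = 91 − 15.29 = 75.71 dB.
Σ 10^(L/10) = 3.869e+07 → L_total = 10·log₁₀(3.869e+07) = 75.88 dB.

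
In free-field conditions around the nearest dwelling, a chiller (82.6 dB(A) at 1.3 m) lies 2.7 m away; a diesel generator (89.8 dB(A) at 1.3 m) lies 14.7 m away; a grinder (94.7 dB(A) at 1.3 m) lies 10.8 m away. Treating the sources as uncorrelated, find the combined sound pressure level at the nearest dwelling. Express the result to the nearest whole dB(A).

Apply inverse-square spreading to bring every level to the receiver, then sum 10^(L/10).
chiller: 82.6 − 20·log₁₀(2.7/1.3) = 82.6 − 6.35 = 76.25 dB(A).
diesel generator: 89.8 − 20·log₁₀(14.7/1.3) = 89.8 − 21.07 = 68.73 dB(A).
grinder: 94.7 − 20·log₁₀(10.8/1.3) = 94.7 − 18.39 = 76.31 dB(A).
Σ 10^(L/10) = 9.241e+07 → L_total = 10·log₁₀(9.241e+07) = 79.66 dB(A).

80 dB(A)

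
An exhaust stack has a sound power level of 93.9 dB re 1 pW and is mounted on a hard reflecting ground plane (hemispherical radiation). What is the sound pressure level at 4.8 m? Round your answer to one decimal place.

L_p = L_w − 10·log₁₀(2π·r²) with r = 4.8 m.
2π·r² = 144.8 m², 10·log₁₀ of that is 21.607 dB.
L_p = 93.9 − 21.607 = 72.29 dB.

72.3 dB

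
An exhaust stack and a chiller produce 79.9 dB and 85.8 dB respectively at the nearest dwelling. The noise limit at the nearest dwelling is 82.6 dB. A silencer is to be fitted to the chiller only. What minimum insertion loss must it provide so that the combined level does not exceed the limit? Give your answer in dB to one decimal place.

The untreated sources together contribute 10^(79.9/10) = 9.772e+07, i.e. 79.90 dB.
To meet 82.6 dB overall, the treated chiller may contribute at most 10^(82.6/10) − 9.772e+07 = 8.425e+07, i.e. 79.26 dB.
Required insertion loss = 85.8 − 79.26 = 6.54 dB.

6.5 dB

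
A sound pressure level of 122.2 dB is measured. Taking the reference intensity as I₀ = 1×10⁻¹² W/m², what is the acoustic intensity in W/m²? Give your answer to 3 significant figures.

I/I₀ = 10^(122.2/10) = 1.66e+12, so I = 1.66e+12 × 10⁻¹² W/m².

1.66 W/m²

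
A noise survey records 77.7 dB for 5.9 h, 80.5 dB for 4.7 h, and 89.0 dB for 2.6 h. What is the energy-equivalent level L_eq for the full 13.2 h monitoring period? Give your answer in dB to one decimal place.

L_eq = 10·log₁₀[(1/T)·Σ tᵢ·10^(Lᵢ/10)] with T = 13.2 h.
Σ tᵢ·10^(Lᵢ/10) = 5.9·10^(77.7/10) + 4.7·10^(80.5/10) + 2.6·10^(89.0/10) = 2.940e+09.
L_eq = 10·log₁₀(2.940e+09/13.2) = 83.48 dB.

83.5 dB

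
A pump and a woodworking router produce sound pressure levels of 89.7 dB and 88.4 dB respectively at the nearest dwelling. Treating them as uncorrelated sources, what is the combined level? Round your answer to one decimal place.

92.1 dB

For uncorrelated sources the intensities add, so convert each level to linear form, sum, and take 10·log₁₀ of the total.
Σ 10^(L/10) = 10^(89.7/10) + 10^(88.4/10) = 1.625e+09.
L_total = 10·log₁₀(1.625e+09) = 92.11 dB.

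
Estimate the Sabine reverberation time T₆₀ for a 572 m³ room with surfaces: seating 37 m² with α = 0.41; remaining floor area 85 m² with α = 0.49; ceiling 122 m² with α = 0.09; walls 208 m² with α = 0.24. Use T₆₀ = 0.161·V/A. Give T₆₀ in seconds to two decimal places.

0.78 s

Total absorption A = 37·0.41 + 85·0.49 + 122·0.09 + 208·0.24 = 117.72 m² sabins.
T₆₀ = 0.161 × 572 / 117.72 = 0.782 s.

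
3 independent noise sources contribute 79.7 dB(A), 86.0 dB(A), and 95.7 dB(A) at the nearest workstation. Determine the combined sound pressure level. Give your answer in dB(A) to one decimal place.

96.2 dB(A)

For uncorrelated sources the intensities add, so convert each level to linear form, sum, and take 10·log₁₀ of the total.
Σ 10^(L/10) = 10^(79.7/10) + 10^(86.0/10) + 10^(95.7/10) = 4.207e+09.
L_total = 10·log₁₀(4.207e+09) = 96.24 dB(A).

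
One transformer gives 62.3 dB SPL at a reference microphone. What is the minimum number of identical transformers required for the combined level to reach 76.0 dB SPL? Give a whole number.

24

Need L₁ + 10·log₁₀ N ≥ 76.0, i.e. log₁₀ N ≥ 1.37.
N ≥ 10^(13.7/10) = 23.442, so N = 24.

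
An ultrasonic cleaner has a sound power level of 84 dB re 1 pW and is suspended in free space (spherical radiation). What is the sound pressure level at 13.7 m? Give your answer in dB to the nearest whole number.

50 dB

L_p = L_w − 10·log₁₀(4π·r²) with r = 13.7 m.
4π·r² = 2359 m², 10·log₁₀ of that is 33.727 dB.
L_p = 84 − 33.727 = 50.27 dB.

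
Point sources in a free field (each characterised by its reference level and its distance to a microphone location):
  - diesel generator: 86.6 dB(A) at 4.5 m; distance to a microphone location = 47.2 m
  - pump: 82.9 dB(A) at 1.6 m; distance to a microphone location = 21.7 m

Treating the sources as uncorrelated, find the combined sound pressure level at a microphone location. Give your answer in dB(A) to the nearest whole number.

67 dB(A)

Apply inverse-square spreading to bring every level to the receiver, then sum 10^(L/10).
diesel generator: 86.6 − 20·log₁₀(47.2/4.5) = 86.6 − 20.41 = 66.19 dB(A).
pump: 82.9 − 20·log₁₀(21.7/1.6) = 82.9 − 22.65 = 60.25 dB(A).
Σ 10^(L/10) = 5.215e+06 → L_total = 10·log₁₀(5.215e+06) = 67.17 dB(A).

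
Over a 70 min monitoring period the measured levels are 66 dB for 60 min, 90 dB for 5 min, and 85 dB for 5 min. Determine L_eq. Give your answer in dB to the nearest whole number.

L_eq = 10·log₁₀[(1/T)·Σ tᵢ·10^(Lᵢ/10)] with T = 70 min.
Σ tᵢ·10^(Lᵢ/10) = 60·10^(66/10) + 5·10^(90/10) + 5·10^(85/10) = 6.820e+09.
L_eq = 10·log₁₀(6.820e+09/70) = 79.89 dB.

80 dB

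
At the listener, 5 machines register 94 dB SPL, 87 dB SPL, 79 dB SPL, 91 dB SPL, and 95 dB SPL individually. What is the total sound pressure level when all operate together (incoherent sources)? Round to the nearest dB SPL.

99 dB SPL

Incoherent sources combine by intensity addition: L_total = 10·log₁₀(Σ 10^(L_i/10)).
Σ 10^(L/10) = 10^(94/10) + 10^(87/10) + 10^(79/10) + 10^(91/10) + 10^(95/10) = 7.514e+09.
L_total = 10·log₁₀(7.514e+09) = 98.76 dB SPL.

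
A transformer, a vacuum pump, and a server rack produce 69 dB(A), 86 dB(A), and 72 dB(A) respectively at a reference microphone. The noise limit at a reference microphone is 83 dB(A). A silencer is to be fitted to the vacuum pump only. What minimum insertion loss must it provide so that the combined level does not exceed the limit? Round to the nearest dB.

4 dB

Everything except the vacuum pump sums to 10^(69/10) + 10^(72/10) = 2.379e+07 in linear terms, 73.76 dB(A).
To meet 83 dB(A) overall, the treated vacuum pump may contribute at most 10^(83/10) − 2.379e+07 = 1.757e+08, i.e. 82.45 dB(A).
Required insertion loss = 86 − 82.45 = 3.55 dB.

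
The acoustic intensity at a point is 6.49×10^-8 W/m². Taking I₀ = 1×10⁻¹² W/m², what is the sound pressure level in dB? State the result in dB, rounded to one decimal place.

I/I₀ = 6.49×10^-8/10⁻¹² = 6.49×10^4, and L = 10·log₁₀(I/I₀).
L = 10·(0.8122 + 4) = 48.12 dB.

48.1 dB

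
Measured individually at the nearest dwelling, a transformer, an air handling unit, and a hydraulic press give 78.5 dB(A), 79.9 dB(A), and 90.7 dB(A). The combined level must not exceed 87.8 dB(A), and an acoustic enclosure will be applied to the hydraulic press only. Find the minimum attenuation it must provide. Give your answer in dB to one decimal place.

4.3 dB

The untreated sources together contribute 10^(78.5/10) + 10^(79.9/10) = 1.685e+08, i.e. 82.27 dB(A).
To meet 87.8 dB(A) overall, the treated hydraulic press may contribute at most 10^(87.8/10) − 1.685e+08 = 4.340e+08, i.e. 86.38 dB(A).
So the hydraulic press must be reduced from 90.7 to 86.38 dB(A): IL = 4.32 dB.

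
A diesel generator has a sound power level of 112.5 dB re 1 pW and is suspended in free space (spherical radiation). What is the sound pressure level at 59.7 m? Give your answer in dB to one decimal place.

66.0 dB

L_p = L_w − 10·log₁₀(4π·r²) with r = 59.7 m.
4π·r² = 4.479e+04 m², 10·log₁₀ of that is 46.512 dB.
L_p = 112.5 − 46.512 = 65.99 dB.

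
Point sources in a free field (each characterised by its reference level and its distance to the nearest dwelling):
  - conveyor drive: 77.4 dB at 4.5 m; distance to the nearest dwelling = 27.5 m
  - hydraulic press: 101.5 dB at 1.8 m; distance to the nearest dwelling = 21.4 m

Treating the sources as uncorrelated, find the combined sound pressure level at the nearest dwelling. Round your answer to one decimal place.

80.1 dB

Propagate each source to the receiver with L = L_ref − 20·log₁₀(r/r_ref), then add intensities.
conveyor drive: 77.4 − 20·log₁₀(27.5/4.5) = 77.4 − 15.72 = 61.68 dB.
hydraulic press: 101.5 − 20·log₁₀(21.4/1.8) = 101.5 − 21.50 = 80.00 dB.
Σ 10^(L/10) = 1.014e+08 → L_total = 10·log₁₀(1.014e+08) = 80.06 dB.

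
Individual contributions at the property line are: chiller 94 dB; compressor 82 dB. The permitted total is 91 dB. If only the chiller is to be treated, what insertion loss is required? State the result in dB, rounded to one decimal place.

Fixed contribution from the other source: Σ 10^(L/10) = 10^(82/10) = 1.585e+08 (82.00 dB).
The limit corresponds to 10^(91/10) = 1.259e+09; subtracting the fixed part leaves 1.100e+09 for the chiller, i.e. 90.42 dB.
So the chiller must be reduced from 94 to 90.42 dB: IL = 3.58 dB.

3.6 dB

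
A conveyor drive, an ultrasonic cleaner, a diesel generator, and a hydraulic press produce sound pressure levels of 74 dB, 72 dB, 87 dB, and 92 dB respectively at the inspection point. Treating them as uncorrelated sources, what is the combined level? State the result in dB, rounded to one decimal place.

93.3 dB

Incoherent sources combine by intensity addition: L_total = 10·log₁₀(Σ 10^(L_i/10)).
Σ 10^(L/10) = 10^(74/10) + 10^(72/10) + 10^(87/10) + 10^(92/10) = 2.127e+09.
L_total = 10·log₁₀(2.127e+09) = 93.28 dB.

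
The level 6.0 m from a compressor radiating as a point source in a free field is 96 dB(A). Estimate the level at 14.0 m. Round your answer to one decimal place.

Spherical spreading from a point source gives a 20·log₁₀(r₂/r₁) drop.
L₂ = 96 − 20·log₁₀(14.0/6.0) = 96 − 7.360 = 88.64 dB(A).

88.6 dB(A)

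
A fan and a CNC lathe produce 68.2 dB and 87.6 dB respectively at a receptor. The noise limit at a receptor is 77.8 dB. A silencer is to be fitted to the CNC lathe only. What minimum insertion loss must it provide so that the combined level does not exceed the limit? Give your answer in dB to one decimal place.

10.3 dB

The untreated sources together contribute 10^(68.2/10) = 6.607e+06, i.e. 68.20 dB.
The limit corresponds to 10^(77.8/10) = 6.026e+07; subtracting the fixed part leaves 5.365e+07 for the CNC lathe, i.e. 77.30 dB.
So the CNC lathe must be reduced from 87.6 to 77.30 dB: IL = 10.30 dB.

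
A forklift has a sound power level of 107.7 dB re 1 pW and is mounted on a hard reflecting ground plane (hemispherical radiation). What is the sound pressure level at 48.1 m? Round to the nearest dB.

Free-field hemispherical radiation: L_p = L_w − 10·log₁₀(2π·r²), r = 48.1 m.
2π·r² = 1.454e+04 m², 10·log₁₀ of that is 41.625 dB.
L_p = 107.7 − 41.625 = 66.08 dB.

66 dB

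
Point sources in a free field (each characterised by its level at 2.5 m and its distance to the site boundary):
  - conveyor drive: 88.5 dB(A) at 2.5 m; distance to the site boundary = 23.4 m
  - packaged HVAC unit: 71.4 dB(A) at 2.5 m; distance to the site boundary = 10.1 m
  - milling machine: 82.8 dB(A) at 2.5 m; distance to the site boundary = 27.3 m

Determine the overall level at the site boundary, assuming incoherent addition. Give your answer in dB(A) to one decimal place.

70.2 dB(A)

First find each source's level at the receiver (point-source: −20·log₁₀(r/r_ref)), then combine on an intensity basis.
conveyor drive: 88.5 − 20·log₁₀(23.4/2.5) = 88.5 − 19.43 = 69.07 dB(A).
packaged HVAC unit: 71.4 − 20·log₁₀(10.1/2.5) = 71.4 − 12.13 = 59.27 dB(A).
milling machine: 82.8 − 20·log₁₀(27.3/2.5) = 82.8 − 20.76 = 62.04 dB(A).
Σ 10^(L/10) = 1.052e+07 → L_total = 10·log₁₀(1.052e+07) = 70.22 dB(A).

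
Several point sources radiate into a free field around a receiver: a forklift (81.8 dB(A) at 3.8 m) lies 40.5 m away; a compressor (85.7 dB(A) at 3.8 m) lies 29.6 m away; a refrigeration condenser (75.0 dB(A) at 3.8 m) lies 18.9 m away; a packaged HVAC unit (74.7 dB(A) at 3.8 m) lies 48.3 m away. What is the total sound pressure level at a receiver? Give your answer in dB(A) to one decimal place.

69.5 dB(A)

First find each source's level at the receiver (point-source: −20·log₁₀(r/r_ref)), then combine on an intensity basis.
forklift: 81.8 − 20·log₁₀(40.5/3.8) = 81.8 − 20.55 = 61.25 dB(A).
compressor: 85.7 − 20·log₁₀(29.6/3.8) = 85.7 − 17.83 = 67.87 dB(A).
refrigeration condenser: 75.0 − 20·log₁₀(18.9/3.8) = 75.0 − 13.93 = 61.07 dB(A).
packaged HVAC unit: 74.7 − 20·log₁₀(48.3/3.8) = 74.7 − 22.08 = 52.62 dB(A).
Σ 10^(L/10) = 8.917e+06 → L_total = 10·log₁₀(8.917e+06) = 69.50 dB(A).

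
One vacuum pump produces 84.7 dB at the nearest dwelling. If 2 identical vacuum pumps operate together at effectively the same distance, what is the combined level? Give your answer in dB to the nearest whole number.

88 dB

L_total = L₁ + 10·log₁₀ N for N identical incoherent sources.
L_total = 84.7 + 10·log₁₀(2) = 84.7 + 3.010 = 87.71 dB.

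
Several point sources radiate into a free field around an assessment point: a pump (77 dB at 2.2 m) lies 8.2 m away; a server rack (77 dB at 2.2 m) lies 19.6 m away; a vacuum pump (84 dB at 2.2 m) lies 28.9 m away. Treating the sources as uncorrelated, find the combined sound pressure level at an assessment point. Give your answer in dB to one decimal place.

67.6 dB

Apply inverse-square spreading to bring every level to the receiver, then sum 10^(L/10).
pump: 77 − 20·log₁₀(8.2/2.2) = 77 − 11.43 = 65.57 dB.
server rack: 77 − 20·log₁₀(19.6/2.2) = 77 − 19.00 = 58.00 dB.
vacuum pump: 84 − 20·log₁₀(28.9/2.2) = 84 − 22.37 = 61.63 dB.
Σ 10^(L/10) = 5.695e+06 → L_total = 10·log₁₀(5.695e+06) = 67.55 dB.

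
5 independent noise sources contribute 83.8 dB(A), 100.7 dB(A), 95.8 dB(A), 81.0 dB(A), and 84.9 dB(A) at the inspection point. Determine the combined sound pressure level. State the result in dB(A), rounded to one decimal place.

Incoherent sources combine by intensity addition: L_total = 10·log₁₀(Σ 10^(L_i/10)).
Σ 10^(L/10) = 10^(83.8/10) + 10^(100.7/10) + 10^(95.8/10) + 10^(81.0/10) + 10^(84.9/10) = 1.623e+10.
L_total = 10·log₁₀(1.623e+10) = 102.10 dB(A).

102.1 dB(A)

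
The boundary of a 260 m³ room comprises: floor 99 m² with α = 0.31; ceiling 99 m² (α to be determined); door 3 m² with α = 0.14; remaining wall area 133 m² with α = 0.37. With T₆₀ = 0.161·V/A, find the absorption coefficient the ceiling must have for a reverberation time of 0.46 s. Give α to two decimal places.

0.11

Required total absorption A = 0.161·260/0.46 = 91.00 m².
Absorption from the other surfaces = 99·0.31 + 3·0.14 + 133·0.37 = 80.32 m², so the ceiling must supply 10.68 m² over 99 m².
α = 10.68/99 = 0.108.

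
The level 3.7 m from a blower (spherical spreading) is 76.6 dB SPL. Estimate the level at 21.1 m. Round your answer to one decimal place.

Spherical spreading from a point source gives a 20·log₁₀(r₂/r₁) drop.
L₂ = 76.6 − 20·log₁₀(21.1/3.7) = 76.6 − 15.122 = 61.48 dB SPL.

61.5 dB SPL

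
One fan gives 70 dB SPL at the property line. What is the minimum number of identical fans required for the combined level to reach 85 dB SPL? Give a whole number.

Need L₁ + 10·log₁₀ N ≥ 85, i.e. log₁₀ N ≥ 1.50.
N ≥ 10^(15.0/10) = 31.623, so N = 32.

32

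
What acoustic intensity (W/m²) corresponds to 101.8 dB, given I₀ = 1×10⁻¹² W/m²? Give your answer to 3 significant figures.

0.0151 W/m²

I/I₀ = 10^(101.8/10) = 1.514e+10, so I = 1.514e+10 × 10⁻¹² W/m².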